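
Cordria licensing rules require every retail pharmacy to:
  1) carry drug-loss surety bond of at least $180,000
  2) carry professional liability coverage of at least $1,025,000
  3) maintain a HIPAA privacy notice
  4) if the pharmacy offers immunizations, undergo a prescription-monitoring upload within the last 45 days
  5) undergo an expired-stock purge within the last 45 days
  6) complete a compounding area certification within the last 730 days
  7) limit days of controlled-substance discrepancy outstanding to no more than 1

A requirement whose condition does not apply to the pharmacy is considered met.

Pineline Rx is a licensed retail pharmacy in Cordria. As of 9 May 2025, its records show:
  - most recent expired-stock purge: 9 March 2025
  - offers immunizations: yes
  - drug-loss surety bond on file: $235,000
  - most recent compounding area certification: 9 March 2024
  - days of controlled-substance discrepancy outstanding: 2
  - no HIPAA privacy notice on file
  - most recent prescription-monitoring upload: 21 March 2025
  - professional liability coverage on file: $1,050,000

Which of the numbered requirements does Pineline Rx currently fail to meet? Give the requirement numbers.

3, 4, 5, 7

1. drug-loss surety bond $235,000 ≥ $180,000 → met
2. professional liability coverage $1,050,000 ≥ $1,025,000 → met
3. HIPAA privacy notice absent → not met
4. condition 'offers immunizations' holds; prescription-monitoring upload 49 days ago vs limit 45 → not met
5. expired-stock purge 61 days ago vs limit 45 → not met
6. compounding area certification 426 days ago vs limit 730 → met
7. days of controlled-substance discrepancy outstanding 2 > 1 → not met
Not met: 3, 4, 5, 7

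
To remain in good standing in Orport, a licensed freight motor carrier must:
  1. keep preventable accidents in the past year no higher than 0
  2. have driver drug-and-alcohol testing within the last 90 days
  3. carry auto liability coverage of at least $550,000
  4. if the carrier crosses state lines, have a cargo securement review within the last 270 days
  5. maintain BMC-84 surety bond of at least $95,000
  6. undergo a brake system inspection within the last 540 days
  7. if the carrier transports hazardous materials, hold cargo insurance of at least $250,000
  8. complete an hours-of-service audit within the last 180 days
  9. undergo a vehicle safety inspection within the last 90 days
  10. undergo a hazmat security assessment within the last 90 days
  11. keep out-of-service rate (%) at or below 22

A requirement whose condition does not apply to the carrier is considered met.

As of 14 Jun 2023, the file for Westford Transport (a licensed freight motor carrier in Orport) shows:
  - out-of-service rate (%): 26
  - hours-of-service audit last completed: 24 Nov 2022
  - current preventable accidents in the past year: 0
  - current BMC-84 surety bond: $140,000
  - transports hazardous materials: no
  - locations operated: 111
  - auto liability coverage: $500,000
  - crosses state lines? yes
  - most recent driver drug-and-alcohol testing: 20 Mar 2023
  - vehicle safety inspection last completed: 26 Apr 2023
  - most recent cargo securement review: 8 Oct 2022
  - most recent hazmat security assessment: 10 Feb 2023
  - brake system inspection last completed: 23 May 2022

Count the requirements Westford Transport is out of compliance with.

4

1. preventable accidents in the past year 0 ≤ 0 → met
2. driver drug-and-alcohol testing 86 days ago vs limit 90 → met
3. auto liability coverage $500,000 < $550,000 → not met
4. condition 'crosses state lines' holds; cargo securement review 249 days ago vs limit 270 → met
5. BMC-84 surety bond $140,000 ≥ $95,000 → met
6. brake system inspection 387 days ago vs limit 540 → met
7. condition 'transports hazardous materials' does not hold → requirement n/a → met
8. hours-of-service audit 202 days ago vs limit 180 → not met
9. vehicle safety inspection 49 days ago vs limit 90 → met
10. hazmat security assessment 124 days ago vs limit 90 → not met
11. out-of-service rate (%) 26 > 22 → not met
Not met: 4 of 11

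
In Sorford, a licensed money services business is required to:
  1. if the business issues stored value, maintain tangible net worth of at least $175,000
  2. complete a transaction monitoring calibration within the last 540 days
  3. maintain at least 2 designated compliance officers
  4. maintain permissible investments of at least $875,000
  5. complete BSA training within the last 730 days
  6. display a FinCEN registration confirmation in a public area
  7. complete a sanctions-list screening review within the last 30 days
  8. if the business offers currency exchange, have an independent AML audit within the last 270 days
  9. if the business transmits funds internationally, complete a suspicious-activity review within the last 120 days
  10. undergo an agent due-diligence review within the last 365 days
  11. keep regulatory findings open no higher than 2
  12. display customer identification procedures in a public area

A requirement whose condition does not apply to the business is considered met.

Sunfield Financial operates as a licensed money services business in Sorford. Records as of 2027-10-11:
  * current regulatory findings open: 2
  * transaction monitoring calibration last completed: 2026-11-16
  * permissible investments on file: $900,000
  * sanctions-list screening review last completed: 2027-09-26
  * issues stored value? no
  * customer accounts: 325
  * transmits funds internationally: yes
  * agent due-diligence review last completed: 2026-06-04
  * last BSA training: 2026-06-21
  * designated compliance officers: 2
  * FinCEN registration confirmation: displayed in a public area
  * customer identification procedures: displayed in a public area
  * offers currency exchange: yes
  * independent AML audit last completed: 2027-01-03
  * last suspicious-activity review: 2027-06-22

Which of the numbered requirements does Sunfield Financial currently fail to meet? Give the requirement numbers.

1. condition 'issues stored value' does not hold → requirement n/a → met
2. transaction monitoring calibration 329 days ago vs limit 540 → met
3. designated compliance officers 2 ≥ 2 → met
4. permissible investments $900,000 ≥ $875,000 → met
5. BSA training 477 days ago vs limit 730 → met
6. FinCEN registration confirmation present → met
7. sanctions-list screening review 15 days ago vs limit 30 → met
8. condition 'offers currency exchange' holds; independent AML audit 281 days ago vs limit 270 → not met
9. condition 'transmits funds internationally' holds; suspicious-activity review 111 days ago vs limit 120 → met
10. agent due-diligence review 494 days ago vs limit 365 → not met
11. regulatory findings open 2 ≤ 2 → met
12. customer identification procedures present → met
Not met: 8, 10

8, 10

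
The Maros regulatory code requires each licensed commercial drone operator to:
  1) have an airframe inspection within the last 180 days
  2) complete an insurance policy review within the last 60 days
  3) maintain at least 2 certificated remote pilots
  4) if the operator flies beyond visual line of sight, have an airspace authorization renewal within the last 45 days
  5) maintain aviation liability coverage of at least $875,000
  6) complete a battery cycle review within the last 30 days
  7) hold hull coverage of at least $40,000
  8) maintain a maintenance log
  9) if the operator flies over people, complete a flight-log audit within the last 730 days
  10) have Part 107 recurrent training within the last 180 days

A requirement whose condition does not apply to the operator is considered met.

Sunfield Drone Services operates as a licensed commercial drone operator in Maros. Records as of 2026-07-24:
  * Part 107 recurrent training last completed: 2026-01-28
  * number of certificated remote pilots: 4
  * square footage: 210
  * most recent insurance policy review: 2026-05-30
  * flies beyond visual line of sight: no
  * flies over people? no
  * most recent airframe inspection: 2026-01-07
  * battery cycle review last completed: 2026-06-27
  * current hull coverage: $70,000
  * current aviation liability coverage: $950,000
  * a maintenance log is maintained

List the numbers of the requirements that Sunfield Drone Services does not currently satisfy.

1. airframe inspection 198 days ago vs limit 180 → not met
2. insurance policy review 55 days ago vs limit 60 → met
3. certificated remote pilots 4 ≥ 2 → met
4. condition 'flies beyond visual line of sight' does not hold → requirement n/a → met
5. aviation liability coverage $950,000 ≥ $875,000 → met
6. battery cycle review 27 days ago vs limit 30 → met
7. hull coverage $70,000 ≥ $40,000 → met
8. maintenance log present → met
9. condition 'flies over people' does not hold → requirement n/a → met
10. Part 107 recurrent training 177 days ago vs limit 180 → met
Not met: 1

1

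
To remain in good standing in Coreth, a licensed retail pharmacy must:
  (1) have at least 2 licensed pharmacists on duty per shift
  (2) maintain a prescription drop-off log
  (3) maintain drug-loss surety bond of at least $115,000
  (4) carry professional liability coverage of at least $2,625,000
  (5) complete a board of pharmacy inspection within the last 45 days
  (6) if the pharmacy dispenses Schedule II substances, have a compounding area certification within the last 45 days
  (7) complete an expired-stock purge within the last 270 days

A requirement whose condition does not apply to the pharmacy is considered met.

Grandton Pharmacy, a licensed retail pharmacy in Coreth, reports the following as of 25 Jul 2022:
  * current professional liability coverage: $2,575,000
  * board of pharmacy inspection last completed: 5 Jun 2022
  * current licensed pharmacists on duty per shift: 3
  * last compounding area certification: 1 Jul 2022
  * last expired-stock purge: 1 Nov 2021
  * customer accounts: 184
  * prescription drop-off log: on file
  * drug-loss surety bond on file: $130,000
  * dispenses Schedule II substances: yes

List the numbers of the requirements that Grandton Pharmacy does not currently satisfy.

1. licensed pharmacists on duty per shift 3 ≥ 2 → met
2. prescription drop-off log present → met
3. drug-loss surety bond $130,000 ≥ $115,000 → met
4. professional liability coverage $2,575,000 < $2,625,000 → not met
5. board of pharmacy inspection 50 days ago vs limit 45 → not met
6. condition 'dispenses Schedule II substances' holds; compounding area certification 24 days ago vs limit 45 → met
7. expired-stock purge 266 days ago vs limit 270 → met
Not met: 4, 5

4, 5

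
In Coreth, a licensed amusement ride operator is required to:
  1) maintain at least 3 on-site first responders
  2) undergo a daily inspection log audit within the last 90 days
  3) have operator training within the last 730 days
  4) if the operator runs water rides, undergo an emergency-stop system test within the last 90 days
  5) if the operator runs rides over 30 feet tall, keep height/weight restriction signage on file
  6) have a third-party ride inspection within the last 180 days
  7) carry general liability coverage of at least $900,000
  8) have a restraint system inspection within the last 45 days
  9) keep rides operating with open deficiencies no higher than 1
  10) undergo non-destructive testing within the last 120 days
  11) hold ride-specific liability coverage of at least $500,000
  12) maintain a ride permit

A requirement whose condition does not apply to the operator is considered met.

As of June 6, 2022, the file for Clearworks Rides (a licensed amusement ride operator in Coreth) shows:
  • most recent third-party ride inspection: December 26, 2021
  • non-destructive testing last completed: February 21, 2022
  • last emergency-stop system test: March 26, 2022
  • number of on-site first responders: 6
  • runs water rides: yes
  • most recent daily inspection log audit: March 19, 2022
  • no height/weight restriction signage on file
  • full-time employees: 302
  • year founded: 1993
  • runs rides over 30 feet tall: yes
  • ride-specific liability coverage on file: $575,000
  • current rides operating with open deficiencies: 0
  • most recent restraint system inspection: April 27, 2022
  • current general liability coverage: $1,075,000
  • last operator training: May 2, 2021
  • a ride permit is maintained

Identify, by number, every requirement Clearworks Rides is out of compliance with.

1. on-site first responders 6 ≥ 3 → met
2. daily inspection log audit 79 days ago vs limit 90 → met
3. operator training 400 days ago vs limit 730 → met
4. condition 'runs water rides' holds; emergency-stop system test 72 days ago vs limit 90 → met
5. condition 'runs rides over 30 feet tall' holds; height/weight restriction signage absent → not met
6. third-party ride inspection 162 days ago vs limit 180 → met
7. general liability coverage $1,075,000 ≥ $900,000 → met
8. restraint system inspection 40 days ago vs limit 45 → met
9. rides operating with open deficiencies 0 ≤ 1 → met
10. non-destructive testing 105 days ago vs limit 120 → met
11. ride-specific liability coverage $575,000 ≥ $500,000 → met
12. ride permit present → met
Not met: 5

5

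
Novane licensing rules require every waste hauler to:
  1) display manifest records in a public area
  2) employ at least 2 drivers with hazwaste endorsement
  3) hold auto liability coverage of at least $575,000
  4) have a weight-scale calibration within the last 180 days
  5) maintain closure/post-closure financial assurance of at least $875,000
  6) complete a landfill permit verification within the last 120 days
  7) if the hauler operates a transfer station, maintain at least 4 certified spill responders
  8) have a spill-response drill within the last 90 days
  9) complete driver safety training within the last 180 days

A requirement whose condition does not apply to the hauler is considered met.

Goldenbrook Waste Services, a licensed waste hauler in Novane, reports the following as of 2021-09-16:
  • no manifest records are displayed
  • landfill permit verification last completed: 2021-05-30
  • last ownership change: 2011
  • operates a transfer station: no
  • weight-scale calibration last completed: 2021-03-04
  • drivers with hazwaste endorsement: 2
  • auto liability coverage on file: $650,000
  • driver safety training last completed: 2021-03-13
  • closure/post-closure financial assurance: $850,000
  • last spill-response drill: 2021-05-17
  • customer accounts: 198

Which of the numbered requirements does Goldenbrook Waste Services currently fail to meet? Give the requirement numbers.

1, 4, 5, 8, 9

1. manifest records absent → not met
2. drivers with hazwaste endorsement 2 ≥ 2 → met
3. auto liability coverage $650,000 ≥ $575,000 → met
4. weight-scale calibration 196 days ago vs limit 180 → not met
5. closure/post-closure financial assurance $850,000 < $875,000 → not met
6. landfill permit verification 109 days ago vs limit 120 → met
7. condition 'operates a transfer station' does not hold → requirement n/a → met
8. spill-response drill 122 days ago vs limit 90 → not met
9. driver safety training 187 days ago vs limit 180 → not met
Not met: 1, 4, 5, 8, 9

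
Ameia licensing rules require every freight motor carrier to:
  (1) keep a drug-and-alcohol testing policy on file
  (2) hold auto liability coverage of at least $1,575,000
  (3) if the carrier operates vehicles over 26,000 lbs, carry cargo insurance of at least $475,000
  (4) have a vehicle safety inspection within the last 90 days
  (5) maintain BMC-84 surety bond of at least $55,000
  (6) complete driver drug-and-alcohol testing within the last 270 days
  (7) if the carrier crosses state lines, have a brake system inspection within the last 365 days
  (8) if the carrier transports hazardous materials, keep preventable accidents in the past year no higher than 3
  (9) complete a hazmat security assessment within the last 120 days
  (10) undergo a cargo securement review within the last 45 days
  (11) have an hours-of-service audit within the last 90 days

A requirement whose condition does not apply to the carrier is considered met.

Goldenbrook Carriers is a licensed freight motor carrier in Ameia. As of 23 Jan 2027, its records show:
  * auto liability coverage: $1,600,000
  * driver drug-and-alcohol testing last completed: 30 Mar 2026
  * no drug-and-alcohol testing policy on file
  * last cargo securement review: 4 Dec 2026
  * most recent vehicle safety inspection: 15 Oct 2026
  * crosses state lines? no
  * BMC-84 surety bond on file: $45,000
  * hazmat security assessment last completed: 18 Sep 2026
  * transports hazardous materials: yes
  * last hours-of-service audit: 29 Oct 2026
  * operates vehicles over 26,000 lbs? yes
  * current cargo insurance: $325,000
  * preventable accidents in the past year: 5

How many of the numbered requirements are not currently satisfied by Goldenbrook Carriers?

1. drug-and-alcohol testing policy absent → not met
2. auto liability coverage $1,600,000 ≥ $1,575,000 → met
3. condition 'operates vehicles over 26,000 lbs' holds; cargo insurance $325,000 < $475,000 → not met
4. vehicle safety inspection 100 days ago vs limit 90 → not met
5. BMC-84 surety bond $45,000 < $55,000 → not met
6. driver drug-and-alcohol testing 299 days ago vs limit 270 → not met
7. condition 'crosses state lines' does not hold → requirement n/a → met
8. condition 'transports hazardous materials' holds; preventable accidents in the past year 5 > 3 → not met
9. hazmat security assessment 127 days ago vs limit 120 → not met
10. cargo securement review 50 days ago vs limit 45 → not met
11. hours-of-service audit 86 days ago vs limit 90 → met
Not met: 8 of 11

8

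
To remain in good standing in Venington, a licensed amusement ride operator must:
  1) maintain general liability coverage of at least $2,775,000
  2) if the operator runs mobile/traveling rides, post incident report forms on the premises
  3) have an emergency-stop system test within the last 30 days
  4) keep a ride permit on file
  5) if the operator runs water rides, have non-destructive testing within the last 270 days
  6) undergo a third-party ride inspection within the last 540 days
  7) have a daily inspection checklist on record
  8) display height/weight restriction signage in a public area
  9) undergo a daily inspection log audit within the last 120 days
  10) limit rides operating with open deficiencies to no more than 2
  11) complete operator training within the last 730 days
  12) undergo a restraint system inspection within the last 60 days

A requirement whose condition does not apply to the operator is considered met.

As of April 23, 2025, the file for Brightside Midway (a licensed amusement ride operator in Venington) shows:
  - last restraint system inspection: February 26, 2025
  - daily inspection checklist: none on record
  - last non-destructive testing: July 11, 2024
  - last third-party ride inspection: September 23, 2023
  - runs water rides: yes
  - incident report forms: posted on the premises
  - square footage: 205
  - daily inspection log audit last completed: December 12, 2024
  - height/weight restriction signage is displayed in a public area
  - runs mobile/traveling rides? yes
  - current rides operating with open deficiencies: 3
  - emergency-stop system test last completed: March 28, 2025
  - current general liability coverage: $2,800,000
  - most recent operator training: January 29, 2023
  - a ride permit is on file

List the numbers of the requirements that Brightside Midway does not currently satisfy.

5, 6, 7, 9, 10, 11

1. general liability coverage $2,800,000 ≥ $2,775,000 → met
2. condition 'runs mobile/traveling rides' holds; incident report forms present → met
3. emergency-stop system test 26 days ago vs limit 30 → met
4. ride permit present → met
5. condition 'runs water rides' holds; non-destructive testing 286 days ago vs limit 270 → not met
6. third-party ride inspection 578 days ago vs limit 540 → not met
7. daily inspection checklist absent → not met
8. height/weight restriction signage present → met
9. daily inspection log audit 132 days ago vs limit 120 → not met
10. rides operating with open deficiencies 3 > 2 → not met
11. operator training 815 days ago vs limit 730 → not met
12. restraint system inspection 56 days ago vs limit 60 → met
Not met: 5, 6, 7, 9, 10, 11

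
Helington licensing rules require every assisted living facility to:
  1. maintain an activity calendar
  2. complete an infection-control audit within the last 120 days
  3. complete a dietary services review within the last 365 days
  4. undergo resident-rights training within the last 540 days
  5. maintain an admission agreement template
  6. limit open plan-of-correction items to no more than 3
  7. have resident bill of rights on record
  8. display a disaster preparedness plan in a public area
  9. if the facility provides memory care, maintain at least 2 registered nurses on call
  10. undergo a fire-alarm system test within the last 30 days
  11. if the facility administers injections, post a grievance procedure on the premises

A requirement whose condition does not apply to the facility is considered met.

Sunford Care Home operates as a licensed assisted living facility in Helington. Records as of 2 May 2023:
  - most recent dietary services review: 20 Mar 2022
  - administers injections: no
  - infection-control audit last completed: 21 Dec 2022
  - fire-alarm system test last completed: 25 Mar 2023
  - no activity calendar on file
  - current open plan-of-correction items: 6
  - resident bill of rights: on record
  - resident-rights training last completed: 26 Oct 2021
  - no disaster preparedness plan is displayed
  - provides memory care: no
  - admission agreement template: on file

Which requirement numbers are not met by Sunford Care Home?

1. activity calendar absent → not met
2. infection-control audit 132 days ago vs limit 120 → not met
3. dietary services review 408 days ago vs limit 365 → not met
4. resident-rights training 553 days ago vs limit 540 → not met
5. admission agreement template present → met
6. open plan-of-correction items 6 > 3 → not met
7. resident bill of rights present → met
8. disaster preparedness plan absent → not met
9. condition 'provides memory care' does not hold → requirement n/a → met
10. fire-alarm system test 38 days ago vs limit 30 → not met
11. condition 'administers injections' does not hold → requirement n/a → met
Not met: 1, 2, 3, 4, 6, 8, 10

1, 2, 3, 4, 6, 8, 10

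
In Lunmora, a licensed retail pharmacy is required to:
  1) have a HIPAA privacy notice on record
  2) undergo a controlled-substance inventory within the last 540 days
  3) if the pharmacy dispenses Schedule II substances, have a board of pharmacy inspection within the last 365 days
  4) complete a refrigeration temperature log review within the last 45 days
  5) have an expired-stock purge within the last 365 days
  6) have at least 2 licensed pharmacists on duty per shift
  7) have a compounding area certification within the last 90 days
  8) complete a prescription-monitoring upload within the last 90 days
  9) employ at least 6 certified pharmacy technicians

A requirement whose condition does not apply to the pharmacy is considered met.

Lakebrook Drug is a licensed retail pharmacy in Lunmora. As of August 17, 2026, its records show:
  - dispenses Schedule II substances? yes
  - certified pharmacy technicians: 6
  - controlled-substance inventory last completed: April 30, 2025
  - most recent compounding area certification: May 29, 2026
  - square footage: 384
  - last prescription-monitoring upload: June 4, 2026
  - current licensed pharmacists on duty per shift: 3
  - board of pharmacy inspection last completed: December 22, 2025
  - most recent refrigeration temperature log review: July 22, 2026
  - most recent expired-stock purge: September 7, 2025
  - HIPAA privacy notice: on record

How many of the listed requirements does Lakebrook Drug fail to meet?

1. HIPAA privacy notice present → met
2. controlled-substance inventory 474 days ago vs limit 540 → met
3. condition 'dispenses Schedule II substances' holds; board of pharmacy inspection 238 days ago vs limit 365 → met
4. refrigeration temperature log review 26 days ago vs limit 45 → met
5. expired-stock purge 344 days ago vs limit 365 → met
6. licensed pharmacists on duty per shift 3 ≥ 2 → met
7. compounding area certification 80 days ago vs limit 90 → met
8. prescription-monitoring upload 74 days ago vs limit 90 → met
9. certified pharmacy technicians 6 ≥ 6 → met
Not met: 0 of 9

0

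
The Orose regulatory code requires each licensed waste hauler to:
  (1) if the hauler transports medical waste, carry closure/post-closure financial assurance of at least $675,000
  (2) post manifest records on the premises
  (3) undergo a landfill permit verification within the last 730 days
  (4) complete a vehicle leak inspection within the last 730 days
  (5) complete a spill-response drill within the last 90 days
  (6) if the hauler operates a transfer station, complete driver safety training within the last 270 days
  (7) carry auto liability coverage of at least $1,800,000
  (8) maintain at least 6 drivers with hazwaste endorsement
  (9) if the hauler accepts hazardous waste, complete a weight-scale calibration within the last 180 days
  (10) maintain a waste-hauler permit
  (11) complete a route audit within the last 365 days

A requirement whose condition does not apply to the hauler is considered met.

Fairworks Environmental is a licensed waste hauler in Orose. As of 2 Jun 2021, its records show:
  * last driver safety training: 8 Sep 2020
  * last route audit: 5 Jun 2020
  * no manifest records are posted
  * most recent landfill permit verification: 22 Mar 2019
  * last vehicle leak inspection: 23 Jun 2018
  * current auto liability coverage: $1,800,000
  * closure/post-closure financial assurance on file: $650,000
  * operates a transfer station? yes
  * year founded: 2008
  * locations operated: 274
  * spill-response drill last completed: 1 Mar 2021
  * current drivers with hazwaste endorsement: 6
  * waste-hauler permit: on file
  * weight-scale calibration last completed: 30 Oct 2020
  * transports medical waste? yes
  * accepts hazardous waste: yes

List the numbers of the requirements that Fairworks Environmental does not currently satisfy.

1. condition 'transports medical waste' holds; closure/post-closure financial assurance $650,000 < $675,000 → not met
2. manifest records absent → not met
3. landfill permit verification 803 days ago vs limit 730 → not met
4. vehicle leak inspection 1075 days ago vs limit 730 → not met
5. spill-response drill 93 days ago vs limit 90 → not met
6. condition 'operates a transfer station' holds; driver safety training 267 days ago vs limit 270 → met
7. auto liability coverage $1,800,000 ≥ $1,800,000 → met
8. drivers with hazwaste endorsement 6 ≥ 6 → met
9. condition 'accepts hazardous waste' holds; weight-scale calibration 215 days ago vs limit 180 → not met
10. waste-hauler permit present → met
11. route audit 362 days ago vs limit 365 → met
Not met: 1, 2, 3, 4, 5, 9

1, 2, 3, 4, 5, 9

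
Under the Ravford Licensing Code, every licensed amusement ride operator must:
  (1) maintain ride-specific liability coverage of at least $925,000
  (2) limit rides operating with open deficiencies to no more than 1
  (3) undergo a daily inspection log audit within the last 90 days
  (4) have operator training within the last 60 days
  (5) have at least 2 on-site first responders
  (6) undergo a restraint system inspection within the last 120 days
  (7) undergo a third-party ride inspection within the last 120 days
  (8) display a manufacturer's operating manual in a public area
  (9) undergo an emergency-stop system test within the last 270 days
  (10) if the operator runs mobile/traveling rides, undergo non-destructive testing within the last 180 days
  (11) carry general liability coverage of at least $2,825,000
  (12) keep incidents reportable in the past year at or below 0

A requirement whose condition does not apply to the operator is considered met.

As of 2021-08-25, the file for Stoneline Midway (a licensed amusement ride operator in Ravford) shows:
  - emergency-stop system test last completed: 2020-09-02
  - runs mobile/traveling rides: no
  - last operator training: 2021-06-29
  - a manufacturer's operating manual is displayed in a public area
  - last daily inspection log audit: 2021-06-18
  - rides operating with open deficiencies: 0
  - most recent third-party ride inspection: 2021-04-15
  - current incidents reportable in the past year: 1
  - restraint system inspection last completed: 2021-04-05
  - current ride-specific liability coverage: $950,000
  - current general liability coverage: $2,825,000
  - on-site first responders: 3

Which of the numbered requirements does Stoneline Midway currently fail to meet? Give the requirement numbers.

6, 7, 9, 12

1. ride-specific liability coverage $950,000 ≥ $925,000 → met
2. rides operating with open deficiencies 0 ≤ 1 → met
3. daily inspection log audit 68 days ago vs limit 90 → met
4. operator training 57 days ago vs limit 60 → met
5. on-site first responders 3 ≥ 2 → met
6. restraint system inspection 142 days ago vs limit 120 → not met
7. third-party ride inspection 132 days ago vs limit 120 → not met
8. manufacturer's operating manual present → met
9. emergency-stop system test 357 days ago vs limit 270 → not met
10. condition 'runs mobile/traveling rides' does not hold → requirement n/a → met
11. general liability coverage $2,825,000 ≥ $2,825,000 → met
12. incidents reportable in the past year 1 > 0 → not met
Not met: 6, 7, 9, 12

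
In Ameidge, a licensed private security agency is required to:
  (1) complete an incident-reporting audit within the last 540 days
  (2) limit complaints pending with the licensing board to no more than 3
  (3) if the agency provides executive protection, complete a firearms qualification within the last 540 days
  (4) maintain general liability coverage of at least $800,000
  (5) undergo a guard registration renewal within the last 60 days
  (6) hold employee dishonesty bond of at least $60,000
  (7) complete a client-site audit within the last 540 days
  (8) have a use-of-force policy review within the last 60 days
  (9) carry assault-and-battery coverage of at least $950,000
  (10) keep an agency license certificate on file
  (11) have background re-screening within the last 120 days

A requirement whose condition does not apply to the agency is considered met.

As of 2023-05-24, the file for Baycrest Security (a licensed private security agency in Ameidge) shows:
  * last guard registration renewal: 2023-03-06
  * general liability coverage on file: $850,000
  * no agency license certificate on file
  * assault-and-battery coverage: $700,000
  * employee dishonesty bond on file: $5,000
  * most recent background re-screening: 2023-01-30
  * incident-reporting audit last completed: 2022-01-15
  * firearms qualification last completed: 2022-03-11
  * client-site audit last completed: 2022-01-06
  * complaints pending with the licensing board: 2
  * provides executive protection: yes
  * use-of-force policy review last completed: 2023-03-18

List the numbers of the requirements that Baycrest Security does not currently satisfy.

1. incident-reporting audit 494 days ago vs limit 540 → met
2. complaints pending with the licensing board 2 ≤ 3 → met
3. condition 'provides executive protection' holds; firearms qualification 439 days ago vs limit 540 → met
4. general liability coverage $850,000 ≥ $800,000 → met
5. guard registration renewal 79 days ago vs limit 60 → not met
6. employee dishonesty bond $5,000 < $60,000 → not met
7. client-site audit 503 days ago vs limit 540 → met
8. use-of-force policy review 67 days ago vs limit 60 → not met
9. assault-and-battery coverage $700,000 < $950,000 → not met
10. agency license certificate absent → not met
11. background re-screening 114 days ago vs limit 120 → met
Not met: 5, 6, 8, 9, 10

5, 6, 8, 9, 10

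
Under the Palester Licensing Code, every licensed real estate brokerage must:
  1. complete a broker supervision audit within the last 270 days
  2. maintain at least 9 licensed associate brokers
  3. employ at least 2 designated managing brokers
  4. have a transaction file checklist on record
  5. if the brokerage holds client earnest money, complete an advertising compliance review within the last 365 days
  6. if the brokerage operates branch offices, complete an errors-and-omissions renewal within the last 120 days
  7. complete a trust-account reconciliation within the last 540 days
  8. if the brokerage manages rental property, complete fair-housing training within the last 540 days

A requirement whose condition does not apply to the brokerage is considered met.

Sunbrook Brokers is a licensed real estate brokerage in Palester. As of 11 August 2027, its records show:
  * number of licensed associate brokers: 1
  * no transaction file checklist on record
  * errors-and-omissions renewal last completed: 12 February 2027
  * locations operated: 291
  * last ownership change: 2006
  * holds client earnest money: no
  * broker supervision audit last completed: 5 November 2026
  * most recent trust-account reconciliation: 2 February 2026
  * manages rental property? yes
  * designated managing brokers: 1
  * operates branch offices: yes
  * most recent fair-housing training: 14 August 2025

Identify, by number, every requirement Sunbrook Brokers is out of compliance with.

1, 2, 3, 4, 6, 7, 8

1. broker supervision audit 279 days ago vs limit 270 → not met
2. licensed associate brokers 1 < 9 → not met
3. designated managing brokers 1 < 2 → not met
4. transaction file checklist absent → not met
5. condition 'holds client earnest money' does not hold → requirement n/a → met
6. condition 'operates branch offices' holds; errors-and-omissions renewal 180 days ago vs limit 120 → not met
7. trust-account reconciliation 555 days ago vs limit 540 → not met
8. condition 'manages rental property' holds; fair-housing training 727 days ago vs limit 540 → not met
Not met: 1, 2, 3, 4, 6, 7, 8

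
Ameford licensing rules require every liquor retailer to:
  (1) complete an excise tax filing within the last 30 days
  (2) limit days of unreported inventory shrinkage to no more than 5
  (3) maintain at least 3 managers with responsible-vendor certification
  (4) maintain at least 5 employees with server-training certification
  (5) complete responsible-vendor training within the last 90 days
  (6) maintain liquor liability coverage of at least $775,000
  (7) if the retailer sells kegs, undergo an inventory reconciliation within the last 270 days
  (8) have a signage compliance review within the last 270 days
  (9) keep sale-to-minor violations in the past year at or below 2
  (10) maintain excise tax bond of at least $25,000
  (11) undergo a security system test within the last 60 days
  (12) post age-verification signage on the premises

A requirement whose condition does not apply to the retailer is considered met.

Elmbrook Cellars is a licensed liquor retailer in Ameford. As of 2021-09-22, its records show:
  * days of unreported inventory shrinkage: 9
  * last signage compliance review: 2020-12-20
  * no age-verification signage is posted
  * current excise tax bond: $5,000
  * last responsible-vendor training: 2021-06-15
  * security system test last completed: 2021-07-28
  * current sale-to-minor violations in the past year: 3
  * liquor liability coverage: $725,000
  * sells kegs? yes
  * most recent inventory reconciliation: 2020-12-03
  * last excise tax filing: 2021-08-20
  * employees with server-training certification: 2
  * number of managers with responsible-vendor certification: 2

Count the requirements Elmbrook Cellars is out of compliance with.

1. excise tax filing 33 days ago vs limit 30 → not met
2. days of unreported inventory shrinkage 9 > 5 → not met
3. managers with responsible-vendor certification 2 < 3 → not met
4. employees with server-training certification 2 < 5 → not met
5. responsible-vendor training 99 days ago vs limit 90 → not met
6. liquor liability coverage $725,000 < $775,000 → not met
7. condition 'sells kegs' holds; inventory reconciliation 293 days ago vs limit 270 → not met
8. signage compliance review 276 days ago vs limit 270 → not met
9. sale-to-minor violations in the past year 3 > 2 → not met
10. excise tax bond $5,000 < $25,000 → not met
11. security system test 56 days ago vs limit 60 → met
12. age-verification signage absent → not met
Not met: 11 of 12

11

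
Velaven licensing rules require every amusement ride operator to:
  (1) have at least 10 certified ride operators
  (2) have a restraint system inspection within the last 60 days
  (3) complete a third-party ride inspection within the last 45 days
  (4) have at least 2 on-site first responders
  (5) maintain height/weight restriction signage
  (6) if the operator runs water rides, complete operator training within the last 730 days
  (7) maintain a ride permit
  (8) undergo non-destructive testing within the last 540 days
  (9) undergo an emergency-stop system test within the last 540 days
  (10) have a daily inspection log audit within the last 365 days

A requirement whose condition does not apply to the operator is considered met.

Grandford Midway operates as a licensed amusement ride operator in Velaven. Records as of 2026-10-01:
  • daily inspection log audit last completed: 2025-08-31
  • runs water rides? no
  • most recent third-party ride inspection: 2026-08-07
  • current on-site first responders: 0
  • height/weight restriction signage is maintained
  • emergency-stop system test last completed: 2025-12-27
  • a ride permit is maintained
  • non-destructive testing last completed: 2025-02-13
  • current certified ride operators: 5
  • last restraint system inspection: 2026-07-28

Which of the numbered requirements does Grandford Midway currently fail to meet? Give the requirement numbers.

1. certified ride operators 5 < 10 → not met
2. restraint system inspection 65 days ago vs limit 60 → not met
3. third-party ride inspection 55 days ago vs limit 45 → not met
4. on-site first responders 0 < 2 → not met
5. height/weight restriction signage present → met
6. condition 'runs water rides' does not hold → requirement n/a → met
7. ride permit present → met
8. non-destructive testing 595 days ago vs limit 540 → not met
9. emergency-stop system test 278 days ago vs limit 540 → met
10. daily inspection log audit 396 days ago vs limit 365 → not met
Not met: 1, 2, 3, 4, 8, 10

1, 2, 3, 4, 8, 10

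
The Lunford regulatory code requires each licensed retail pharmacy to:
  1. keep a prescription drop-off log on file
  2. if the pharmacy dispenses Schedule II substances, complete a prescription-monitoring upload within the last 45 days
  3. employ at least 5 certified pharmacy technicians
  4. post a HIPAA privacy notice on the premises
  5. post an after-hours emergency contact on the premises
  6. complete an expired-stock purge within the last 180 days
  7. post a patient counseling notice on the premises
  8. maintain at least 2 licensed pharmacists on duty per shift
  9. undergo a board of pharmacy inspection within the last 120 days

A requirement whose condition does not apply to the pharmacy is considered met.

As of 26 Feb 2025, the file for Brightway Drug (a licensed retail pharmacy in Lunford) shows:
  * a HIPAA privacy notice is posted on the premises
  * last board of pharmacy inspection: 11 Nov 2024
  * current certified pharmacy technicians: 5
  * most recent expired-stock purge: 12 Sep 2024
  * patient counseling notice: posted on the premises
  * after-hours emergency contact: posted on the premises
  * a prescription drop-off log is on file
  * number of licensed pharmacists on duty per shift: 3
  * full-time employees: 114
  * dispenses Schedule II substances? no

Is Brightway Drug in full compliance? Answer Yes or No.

1. prescription drop-off log present → met
2. condition 'dispenses Schedule II substances' does not hold → requirement n/a → met
3. certified pharmacy technicians 5 ≥ 5 → met
4. HIPAA privacy notice present → met
5. after-hours emergency contact present → met
6. expired-stock purge 167 days ago vs limit 180 → met
7. patient counseling notice present → met
8. licensed pharmacists on duty per shift 3 ≥ 2 → met
9. board of pharmacy inspection 107 days ago vs limit 120 → met
All met.

Yes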